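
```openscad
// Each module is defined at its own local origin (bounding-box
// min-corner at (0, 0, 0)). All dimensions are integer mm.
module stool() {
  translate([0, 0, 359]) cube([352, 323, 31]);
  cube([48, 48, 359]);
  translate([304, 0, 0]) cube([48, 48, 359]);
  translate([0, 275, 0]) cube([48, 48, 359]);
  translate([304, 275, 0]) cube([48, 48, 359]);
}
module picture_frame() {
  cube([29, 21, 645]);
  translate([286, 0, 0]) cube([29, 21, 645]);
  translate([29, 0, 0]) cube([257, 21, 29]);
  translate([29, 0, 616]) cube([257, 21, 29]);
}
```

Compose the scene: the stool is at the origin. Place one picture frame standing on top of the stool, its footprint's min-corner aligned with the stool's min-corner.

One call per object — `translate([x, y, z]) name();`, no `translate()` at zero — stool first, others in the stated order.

stool();
translate([0, 0, 390]) picture_frame();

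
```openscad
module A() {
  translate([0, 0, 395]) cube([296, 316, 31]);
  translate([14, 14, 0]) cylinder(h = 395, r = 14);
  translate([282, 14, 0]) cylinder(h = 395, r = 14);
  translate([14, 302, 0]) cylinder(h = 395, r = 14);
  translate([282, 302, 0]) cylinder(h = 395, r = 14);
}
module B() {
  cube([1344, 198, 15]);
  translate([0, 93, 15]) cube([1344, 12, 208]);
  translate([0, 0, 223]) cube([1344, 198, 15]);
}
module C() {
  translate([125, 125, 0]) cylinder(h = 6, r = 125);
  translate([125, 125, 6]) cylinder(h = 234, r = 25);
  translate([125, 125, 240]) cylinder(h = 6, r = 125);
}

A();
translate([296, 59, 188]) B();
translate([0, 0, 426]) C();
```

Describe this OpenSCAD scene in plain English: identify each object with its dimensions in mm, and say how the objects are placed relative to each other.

A is a simple wooden stool: a rectangular seat 296 mm (x) by 316 mm (y), 31 mm thick, top face at z = 426 mm, on four round legs, each 28 mm in diameter. The legs rest on z = 0, each leg's axis is inset half a diameter from the nearest pair of seat edges (so the leg's bounding box is flush with the corner).

B is an I-beam lying along x, 1344 mm long. Overall section height 238 mm. Two flanges 198 mm wide (y) and 15 mm thick, one on the floor and one at the top; a web 12 mm thick runs between them, centred on the flange width.

C is a spool: two coaxial disc flanges of radius 125 mm and thickness 6 mm, joined by a core cylinder of radius 25 mm and height 234 mm. The lower flange rests on z = 0 and the three cylinders share a vertical axis.

The I-beam is beside the stool with their tops flush at z = 426. The spool is on top of the stool.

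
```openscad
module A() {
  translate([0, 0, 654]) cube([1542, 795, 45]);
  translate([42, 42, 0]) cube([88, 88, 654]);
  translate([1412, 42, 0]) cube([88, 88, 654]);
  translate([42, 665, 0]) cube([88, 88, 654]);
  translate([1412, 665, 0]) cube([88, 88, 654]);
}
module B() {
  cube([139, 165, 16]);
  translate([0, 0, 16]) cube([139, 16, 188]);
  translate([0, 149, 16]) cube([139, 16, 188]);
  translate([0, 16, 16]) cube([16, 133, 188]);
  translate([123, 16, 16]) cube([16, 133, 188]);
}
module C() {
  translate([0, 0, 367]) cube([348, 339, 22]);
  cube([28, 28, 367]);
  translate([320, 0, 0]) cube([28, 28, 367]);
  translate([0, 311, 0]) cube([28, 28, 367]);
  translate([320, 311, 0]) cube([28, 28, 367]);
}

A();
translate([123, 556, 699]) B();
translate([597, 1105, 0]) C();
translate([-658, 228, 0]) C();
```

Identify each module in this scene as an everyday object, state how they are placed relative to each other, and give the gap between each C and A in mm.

Each stool's nearest face is 310 mm from the table's bounding box.

A is a table. B is an open box. C is a stool. The open box is on top of the table. Two stools sit around the table at the +y, −x sides. The gap between each stool and the table is 310 mm.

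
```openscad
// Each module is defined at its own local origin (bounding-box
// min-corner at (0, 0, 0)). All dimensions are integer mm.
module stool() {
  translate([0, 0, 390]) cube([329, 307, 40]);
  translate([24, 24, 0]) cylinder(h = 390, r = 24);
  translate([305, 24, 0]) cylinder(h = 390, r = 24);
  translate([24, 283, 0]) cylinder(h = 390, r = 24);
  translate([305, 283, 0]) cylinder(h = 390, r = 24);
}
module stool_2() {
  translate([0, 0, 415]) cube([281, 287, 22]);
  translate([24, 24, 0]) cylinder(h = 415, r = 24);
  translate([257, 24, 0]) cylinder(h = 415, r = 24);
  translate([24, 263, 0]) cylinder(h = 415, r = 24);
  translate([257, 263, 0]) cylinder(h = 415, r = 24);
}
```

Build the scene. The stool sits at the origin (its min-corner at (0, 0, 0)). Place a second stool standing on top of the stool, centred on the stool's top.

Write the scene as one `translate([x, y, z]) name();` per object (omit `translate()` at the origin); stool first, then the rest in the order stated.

stool();
translate([24, 10, 430]) stool_2();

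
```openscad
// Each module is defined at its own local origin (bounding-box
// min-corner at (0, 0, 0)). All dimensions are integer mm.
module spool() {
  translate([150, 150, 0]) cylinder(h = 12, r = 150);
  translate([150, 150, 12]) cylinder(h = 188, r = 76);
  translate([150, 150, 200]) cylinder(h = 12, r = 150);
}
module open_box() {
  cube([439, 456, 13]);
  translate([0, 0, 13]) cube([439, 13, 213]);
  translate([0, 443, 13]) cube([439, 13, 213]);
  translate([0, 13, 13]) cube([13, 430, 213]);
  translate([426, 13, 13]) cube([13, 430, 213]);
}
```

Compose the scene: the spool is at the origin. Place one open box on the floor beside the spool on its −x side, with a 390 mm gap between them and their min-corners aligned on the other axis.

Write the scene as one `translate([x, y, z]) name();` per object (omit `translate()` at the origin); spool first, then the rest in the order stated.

spool();
translate([-829, 0, 0]) open_box();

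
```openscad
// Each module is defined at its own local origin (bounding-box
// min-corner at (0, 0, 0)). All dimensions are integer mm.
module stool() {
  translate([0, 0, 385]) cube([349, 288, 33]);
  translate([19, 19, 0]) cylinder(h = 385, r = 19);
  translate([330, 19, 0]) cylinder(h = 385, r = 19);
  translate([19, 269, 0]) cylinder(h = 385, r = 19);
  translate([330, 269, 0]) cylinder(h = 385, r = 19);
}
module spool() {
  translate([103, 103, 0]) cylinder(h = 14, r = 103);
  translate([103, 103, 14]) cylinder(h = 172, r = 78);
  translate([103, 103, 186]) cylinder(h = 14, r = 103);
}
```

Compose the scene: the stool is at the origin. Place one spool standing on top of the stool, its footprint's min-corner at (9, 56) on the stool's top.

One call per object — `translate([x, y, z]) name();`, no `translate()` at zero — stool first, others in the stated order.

stool();
translate([9, 56, 418]) spool();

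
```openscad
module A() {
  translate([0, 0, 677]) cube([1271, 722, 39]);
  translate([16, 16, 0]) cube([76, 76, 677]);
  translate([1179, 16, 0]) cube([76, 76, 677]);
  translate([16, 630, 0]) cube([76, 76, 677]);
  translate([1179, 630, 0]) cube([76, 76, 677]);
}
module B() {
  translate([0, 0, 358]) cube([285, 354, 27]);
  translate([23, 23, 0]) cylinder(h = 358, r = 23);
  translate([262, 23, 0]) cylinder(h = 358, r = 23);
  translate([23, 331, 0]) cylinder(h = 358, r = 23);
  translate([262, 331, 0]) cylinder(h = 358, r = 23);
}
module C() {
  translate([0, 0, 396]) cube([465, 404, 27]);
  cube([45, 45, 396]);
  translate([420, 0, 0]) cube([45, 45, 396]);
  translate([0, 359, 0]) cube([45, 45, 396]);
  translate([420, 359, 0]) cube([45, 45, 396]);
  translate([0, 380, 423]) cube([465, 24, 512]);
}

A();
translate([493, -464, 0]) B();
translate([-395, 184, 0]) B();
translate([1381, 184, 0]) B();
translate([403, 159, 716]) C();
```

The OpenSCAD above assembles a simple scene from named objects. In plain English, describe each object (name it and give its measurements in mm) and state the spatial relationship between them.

A is a table: top 1271 mm (x) × 722 mm (y), 39 mm thick, upper face at z = 716 mm, on four 76×76 mm square legs, each inset 16 mm from the nearest pair of top edges, running from z = 0 to the bottom of the top.

B is a simple wooden stool: a rectangular seat 285 mm (x) by 354 mm (y), 27 mm thick, top face at z = 385 mm, on four round legs, each 46 mm in diameter. The legs rest on z = 0, each leg's axis is inset half a diameter from the nearest pair of seat edges (so the leg's bounding box is flush with the corner).

C is a chair. The seat is a 465×404×27 mm slab with its top at z = 423 mm, on four 45×45 mm corner legs (flush with the seat edges, standing on z = 0). A flat backrest 24 mm thick, 512 mm tall, spans the full seat width and rises from the seat top along its +y edge, rear face flush with the rear of the seat.

Three stools sit around the table at the −y, −x, +x sides. The chair is on top of the table, centred.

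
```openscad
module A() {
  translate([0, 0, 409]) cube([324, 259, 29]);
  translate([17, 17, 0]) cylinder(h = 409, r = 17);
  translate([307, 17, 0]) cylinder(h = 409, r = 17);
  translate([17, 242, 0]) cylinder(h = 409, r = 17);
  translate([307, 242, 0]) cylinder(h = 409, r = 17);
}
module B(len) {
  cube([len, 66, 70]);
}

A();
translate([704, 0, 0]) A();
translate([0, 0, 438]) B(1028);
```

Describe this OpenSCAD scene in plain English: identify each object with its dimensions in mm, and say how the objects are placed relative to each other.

A is a simple wooden stool: a rectangular seat 324 mm (x) by 259 mm (y), 29 mm thick, top face at z = 438 mm, on four round legs, each 34 mm in diameter. The legs rest on z = 0, each leg's axis is inset half a diameter from the nearest pair of seat edges (so the leg's bounding box is flush with the corner).

B is a rectangular beam 1028 mm long (x), 66 mm deep (y), 70 mm thick (z).

The beam spans the tops of two stools placed 380 mm apart, resting at z = 438 mm.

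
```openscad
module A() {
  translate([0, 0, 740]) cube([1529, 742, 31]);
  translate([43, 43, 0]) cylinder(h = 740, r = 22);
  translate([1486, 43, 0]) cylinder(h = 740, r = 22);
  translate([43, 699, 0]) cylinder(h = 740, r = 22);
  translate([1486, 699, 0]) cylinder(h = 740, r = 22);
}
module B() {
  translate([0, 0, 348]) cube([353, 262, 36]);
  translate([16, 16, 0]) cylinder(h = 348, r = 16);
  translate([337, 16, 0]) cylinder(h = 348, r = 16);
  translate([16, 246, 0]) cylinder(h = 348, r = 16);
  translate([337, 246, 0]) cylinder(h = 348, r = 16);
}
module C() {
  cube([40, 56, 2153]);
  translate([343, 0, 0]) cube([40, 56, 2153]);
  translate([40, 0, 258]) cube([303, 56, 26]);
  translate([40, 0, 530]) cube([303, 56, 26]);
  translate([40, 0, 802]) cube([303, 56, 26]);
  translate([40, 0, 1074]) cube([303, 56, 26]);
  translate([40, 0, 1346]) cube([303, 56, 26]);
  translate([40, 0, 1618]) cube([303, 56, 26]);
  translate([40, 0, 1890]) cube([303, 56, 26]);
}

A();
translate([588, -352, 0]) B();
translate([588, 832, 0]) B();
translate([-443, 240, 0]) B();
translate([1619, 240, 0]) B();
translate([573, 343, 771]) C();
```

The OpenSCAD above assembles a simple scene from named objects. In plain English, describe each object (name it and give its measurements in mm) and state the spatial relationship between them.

A is a table: top 1529 mm (x) × 742 mm (y), 31 mm thick, upper face at z = 771 mm, on four round legs of 44 mm diameter, each leg's bounding box inset 21 mm from the nearest pair of top edges, running from z = 0 to the bottom of the top.

B is a four-legged stool. The seat is 353×262 mm, 36 mm thick, top at z = 384 mm. It stands on four round legs, each 32 mm in diameter, from z = 0 to the seat underside, each leg's axis is inset half a diameter from the nearest pair of seat edges (so the leg's bounding box is flush with the corner).

C is a straight ladder. Two 40×56 mm vertical rails, 2153 mm tall, stand 383 mm apart (outside-to-outside) with their front faces coplanar on the −y side. 7 rungs, each 56 mm deep and 26 mm tall, span between the inner faces of the rails, front faces flush with the rails. The lowest rung's underside is at z = 258 mm and rungs are spaced 272 mm apart (underside to underside).

Four stools sit around the table at the −y, +y, −x, +x sides. The ladder is on top of the table, centred.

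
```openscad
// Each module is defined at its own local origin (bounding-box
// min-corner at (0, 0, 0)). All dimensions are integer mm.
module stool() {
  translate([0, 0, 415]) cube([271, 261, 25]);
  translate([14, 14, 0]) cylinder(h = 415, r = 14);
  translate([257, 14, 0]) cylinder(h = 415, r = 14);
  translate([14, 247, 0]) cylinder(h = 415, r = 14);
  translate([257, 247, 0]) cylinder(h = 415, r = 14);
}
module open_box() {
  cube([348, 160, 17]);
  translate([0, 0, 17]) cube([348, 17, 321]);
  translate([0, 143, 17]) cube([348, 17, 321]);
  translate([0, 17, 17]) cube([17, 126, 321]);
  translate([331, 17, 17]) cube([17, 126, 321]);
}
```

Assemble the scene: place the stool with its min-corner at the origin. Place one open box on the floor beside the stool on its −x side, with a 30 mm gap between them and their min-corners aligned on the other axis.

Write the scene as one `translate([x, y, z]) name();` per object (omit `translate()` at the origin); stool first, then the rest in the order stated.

stool();
translate([-378, 0, 0]) open_box();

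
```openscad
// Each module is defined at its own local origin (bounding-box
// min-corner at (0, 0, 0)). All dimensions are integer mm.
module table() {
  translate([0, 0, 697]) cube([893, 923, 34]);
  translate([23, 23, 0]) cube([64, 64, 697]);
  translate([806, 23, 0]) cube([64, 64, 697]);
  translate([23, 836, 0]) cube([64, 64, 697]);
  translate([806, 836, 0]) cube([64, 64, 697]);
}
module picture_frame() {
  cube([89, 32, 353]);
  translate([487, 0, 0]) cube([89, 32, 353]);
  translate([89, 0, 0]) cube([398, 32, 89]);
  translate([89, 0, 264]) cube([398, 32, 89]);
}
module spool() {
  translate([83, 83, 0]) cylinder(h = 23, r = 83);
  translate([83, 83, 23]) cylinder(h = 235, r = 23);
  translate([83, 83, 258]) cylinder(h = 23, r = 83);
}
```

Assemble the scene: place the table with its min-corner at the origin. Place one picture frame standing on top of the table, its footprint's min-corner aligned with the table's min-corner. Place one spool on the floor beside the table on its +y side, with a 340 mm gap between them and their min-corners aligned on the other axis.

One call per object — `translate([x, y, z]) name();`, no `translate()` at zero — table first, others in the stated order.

table();
translate([0, 0, 731]) picture_frame();
translate([0, 1263, 0]) spool();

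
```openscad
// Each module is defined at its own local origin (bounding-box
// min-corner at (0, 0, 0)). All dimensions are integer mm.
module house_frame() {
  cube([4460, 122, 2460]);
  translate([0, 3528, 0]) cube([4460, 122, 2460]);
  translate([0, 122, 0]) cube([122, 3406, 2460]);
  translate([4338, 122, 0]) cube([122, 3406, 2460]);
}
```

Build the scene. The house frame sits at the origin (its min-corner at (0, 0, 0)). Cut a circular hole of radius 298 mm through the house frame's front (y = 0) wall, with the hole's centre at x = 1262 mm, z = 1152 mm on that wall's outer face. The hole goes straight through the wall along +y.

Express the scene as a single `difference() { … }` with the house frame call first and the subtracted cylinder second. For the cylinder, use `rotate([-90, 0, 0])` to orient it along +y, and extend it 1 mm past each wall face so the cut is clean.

difference() {
  house_frame();
  translate([1262, -1, 1152]) rotate([-90, 0, 0]) cylinder(h = 124, r = 298);
}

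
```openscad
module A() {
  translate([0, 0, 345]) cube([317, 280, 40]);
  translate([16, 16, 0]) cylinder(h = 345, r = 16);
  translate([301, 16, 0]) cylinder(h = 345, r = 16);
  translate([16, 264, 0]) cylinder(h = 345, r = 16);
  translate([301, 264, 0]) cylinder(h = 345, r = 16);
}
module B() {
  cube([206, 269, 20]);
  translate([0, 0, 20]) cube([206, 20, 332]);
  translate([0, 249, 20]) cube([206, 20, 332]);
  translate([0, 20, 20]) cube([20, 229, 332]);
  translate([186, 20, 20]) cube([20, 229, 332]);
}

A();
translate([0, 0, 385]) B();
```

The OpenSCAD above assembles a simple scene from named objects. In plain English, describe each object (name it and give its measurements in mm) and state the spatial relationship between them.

A is a four-legged stool. The seat is a 317×280×40 mm slab whose top surface is at z = 385 mm; four round legs, each 32 mm in diameter, run from the floor (z = 0) to the underside of the seat, each leg's axis is inset half a diameter from the nearest pair of seat edges (so the leg's bounding box is flush with the corner).

B is an open storage box with external size 206×269×352 mm and wall thickness 20 mm (the base is also 20 mm thick). The base covers the whole footprint; the four walls stand on the base, with the y-facing walls full-width and the x-facing walls fitting between their inner faces.

The open box is on top of the stool.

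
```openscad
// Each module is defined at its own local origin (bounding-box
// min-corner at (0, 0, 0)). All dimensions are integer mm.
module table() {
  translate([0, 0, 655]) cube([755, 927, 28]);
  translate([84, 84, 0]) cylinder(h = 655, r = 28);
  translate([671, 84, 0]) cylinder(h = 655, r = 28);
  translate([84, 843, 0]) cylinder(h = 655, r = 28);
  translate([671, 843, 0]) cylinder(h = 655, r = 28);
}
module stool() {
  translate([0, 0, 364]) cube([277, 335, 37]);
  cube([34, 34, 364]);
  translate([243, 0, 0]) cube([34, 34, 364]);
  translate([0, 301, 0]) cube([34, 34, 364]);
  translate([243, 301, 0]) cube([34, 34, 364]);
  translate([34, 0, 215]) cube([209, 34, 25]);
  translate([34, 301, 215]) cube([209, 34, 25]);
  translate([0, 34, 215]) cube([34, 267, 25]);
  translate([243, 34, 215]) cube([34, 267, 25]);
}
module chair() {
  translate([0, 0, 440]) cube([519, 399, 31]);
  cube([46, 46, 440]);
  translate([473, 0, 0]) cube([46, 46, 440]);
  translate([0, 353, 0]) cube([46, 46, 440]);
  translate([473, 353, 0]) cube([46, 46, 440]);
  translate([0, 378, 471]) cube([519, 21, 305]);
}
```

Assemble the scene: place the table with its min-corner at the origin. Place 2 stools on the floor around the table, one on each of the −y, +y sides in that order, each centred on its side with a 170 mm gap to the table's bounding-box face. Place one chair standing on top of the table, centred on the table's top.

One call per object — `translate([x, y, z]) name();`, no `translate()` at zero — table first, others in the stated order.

table();
translate([239, -505, 0]) stool();
translate([239, 1097, 0]) stool();
translate([118, 264, 683]) chair();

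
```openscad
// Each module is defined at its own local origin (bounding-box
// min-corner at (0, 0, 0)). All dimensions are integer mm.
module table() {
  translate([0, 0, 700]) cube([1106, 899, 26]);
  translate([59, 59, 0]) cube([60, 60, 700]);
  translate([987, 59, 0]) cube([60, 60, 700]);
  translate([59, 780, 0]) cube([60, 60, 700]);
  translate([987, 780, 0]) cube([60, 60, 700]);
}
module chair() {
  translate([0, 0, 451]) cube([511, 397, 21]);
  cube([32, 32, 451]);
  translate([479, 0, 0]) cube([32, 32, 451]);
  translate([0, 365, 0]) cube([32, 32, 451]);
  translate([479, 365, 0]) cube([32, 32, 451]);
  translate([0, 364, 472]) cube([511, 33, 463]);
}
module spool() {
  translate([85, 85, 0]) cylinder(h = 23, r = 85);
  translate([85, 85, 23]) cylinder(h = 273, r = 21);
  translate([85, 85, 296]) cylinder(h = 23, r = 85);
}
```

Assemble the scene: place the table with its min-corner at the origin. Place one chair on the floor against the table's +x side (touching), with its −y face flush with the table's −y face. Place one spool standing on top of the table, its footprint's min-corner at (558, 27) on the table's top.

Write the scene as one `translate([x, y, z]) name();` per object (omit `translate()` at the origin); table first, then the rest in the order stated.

table();
translate([1106, 0, 0]) chair();
translate([558, 27, 726]) spool();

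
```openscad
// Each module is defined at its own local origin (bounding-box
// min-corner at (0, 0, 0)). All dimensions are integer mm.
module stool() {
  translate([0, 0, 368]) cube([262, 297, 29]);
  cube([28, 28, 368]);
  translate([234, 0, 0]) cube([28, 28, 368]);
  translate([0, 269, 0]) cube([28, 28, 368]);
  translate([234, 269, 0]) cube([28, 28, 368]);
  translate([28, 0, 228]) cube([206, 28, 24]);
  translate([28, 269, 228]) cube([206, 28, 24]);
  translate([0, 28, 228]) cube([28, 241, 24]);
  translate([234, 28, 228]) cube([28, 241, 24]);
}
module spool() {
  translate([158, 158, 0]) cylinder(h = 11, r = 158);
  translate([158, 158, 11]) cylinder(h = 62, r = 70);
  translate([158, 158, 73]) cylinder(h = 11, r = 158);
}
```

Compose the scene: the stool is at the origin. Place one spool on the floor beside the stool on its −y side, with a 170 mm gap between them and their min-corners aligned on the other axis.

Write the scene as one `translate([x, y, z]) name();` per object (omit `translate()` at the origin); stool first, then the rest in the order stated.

stool();
translate([0, -486, 0]) spool();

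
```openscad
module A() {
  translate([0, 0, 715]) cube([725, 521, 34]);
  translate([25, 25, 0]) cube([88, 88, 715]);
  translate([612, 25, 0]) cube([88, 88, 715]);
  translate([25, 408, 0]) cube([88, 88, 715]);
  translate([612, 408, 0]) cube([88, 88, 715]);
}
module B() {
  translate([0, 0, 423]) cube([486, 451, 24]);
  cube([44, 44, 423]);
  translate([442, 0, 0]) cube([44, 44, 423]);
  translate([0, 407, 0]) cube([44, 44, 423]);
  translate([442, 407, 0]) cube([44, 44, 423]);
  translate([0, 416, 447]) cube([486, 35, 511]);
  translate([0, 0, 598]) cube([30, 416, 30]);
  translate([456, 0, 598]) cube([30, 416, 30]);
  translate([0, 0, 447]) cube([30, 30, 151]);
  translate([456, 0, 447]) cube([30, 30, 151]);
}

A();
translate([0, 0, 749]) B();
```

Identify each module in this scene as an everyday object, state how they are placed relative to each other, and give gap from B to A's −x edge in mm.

The chair's min-x is at 0; the table's min-x is 0; gap = 0 mm.

A is a table. B is a chair. The chair is on top of the table. The gap from the chair to the table's −x edge is 0 mm.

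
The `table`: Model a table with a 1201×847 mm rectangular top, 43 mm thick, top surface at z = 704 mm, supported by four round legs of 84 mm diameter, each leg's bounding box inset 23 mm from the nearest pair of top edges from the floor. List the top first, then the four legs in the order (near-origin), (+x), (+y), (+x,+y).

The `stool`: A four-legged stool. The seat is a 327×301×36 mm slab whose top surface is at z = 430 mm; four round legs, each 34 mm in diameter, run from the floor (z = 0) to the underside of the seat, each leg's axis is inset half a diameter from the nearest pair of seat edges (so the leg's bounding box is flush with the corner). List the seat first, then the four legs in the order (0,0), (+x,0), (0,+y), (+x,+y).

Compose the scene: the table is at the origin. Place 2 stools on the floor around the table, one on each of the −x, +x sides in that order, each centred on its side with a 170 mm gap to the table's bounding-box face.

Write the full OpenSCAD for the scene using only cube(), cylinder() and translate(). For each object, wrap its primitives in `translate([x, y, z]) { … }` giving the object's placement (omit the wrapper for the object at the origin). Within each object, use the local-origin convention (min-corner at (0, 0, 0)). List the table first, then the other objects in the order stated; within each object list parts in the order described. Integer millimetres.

translate([0, 0, 661]) cube([1201, 847, 43]);
translate([65, 65, 0]) cylinder(h = 661, r = 42);
translate([1136, 65, 0]) cylinder(h = 661, r = 42);
translate([65, 782, 0]) cylinder(h = 661, r = 42);
translate([1136, 782, 0]) cylinder(h = 661, r = 42);
translate([-497, 273, 0]) {
  translate([0, 0, 394]) cube([327, 301, 36]);
  translate([17, 17, 0]) cylinder(h = 394, r = 17);
  translate([310, 17, 0]) cylinder(h = 394, r = 17);
  translate([17, 284, 0]) cylinder(h = 394, r = 17);
  translate([310, 284, 0]) cylinder(h = 394, r = 17);
}
translate([1371, 273, 0]) {
  translate([0, 0, 394]) cube([327, 301, 36]);
  translate([17, 17, 0]) cylinder(h = 394, r = 17);
  translate([310, 17, 0]) cylinder(h = 394, r = 17);
  translate([17, 284, 0]) cylinder(h = 394, r = 17);
  translate([310, 284, 0]) cylinder(h = 394, r = 17);
}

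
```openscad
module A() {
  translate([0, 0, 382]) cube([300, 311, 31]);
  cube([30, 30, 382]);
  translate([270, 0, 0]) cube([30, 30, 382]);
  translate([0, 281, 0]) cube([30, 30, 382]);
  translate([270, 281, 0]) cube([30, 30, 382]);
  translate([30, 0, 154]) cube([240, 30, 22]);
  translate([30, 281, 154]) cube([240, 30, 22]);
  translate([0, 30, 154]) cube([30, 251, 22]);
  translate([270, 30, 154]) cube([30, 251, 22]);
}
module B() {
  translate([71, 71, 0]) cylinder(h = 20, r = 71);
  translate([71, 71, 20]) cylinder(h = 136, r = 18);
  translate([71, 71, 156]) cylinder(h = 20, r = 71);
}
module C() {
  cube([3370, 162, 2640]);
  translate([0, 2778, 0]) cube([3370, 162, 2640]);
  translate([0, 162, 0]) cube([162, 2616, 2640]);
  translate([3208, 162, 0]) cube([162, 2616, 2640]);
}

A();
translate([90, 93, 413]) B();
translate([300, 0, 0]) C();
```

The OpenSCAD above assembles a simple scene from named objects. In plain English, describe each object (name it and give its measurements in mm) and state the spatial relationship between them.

A is a four-legged stool. The seat is 300×311 mm, 31 mm thick, top at z = 413 mm. It stands on four square legs, each 30×30 mm in cross-section, from z = 0 to the seat underside, each flush with a corner of the seat. Four stretchers, 30 mm wide and 22 mm tall, connect adjacent legs with their undersides at z = 154 mm, each running between the inner faces of the legs it joins and aligned with the legs' outer faces on the other axis.

B is a spool: two coaxial disc flanges of radius 71 mm and thickness 20 mm, joined by a core cylinder of radius 18 mm and height 136 mm. The lower flange rests on z = 0 and the three cylinders share a vertical axis.

C is a box-shaped house frame (walls only): outside footprint 3370×2940 mm, wall height 2640 mm, wall thickness 162 mm. The two y-facing walls run the full x-width; the two x-facing walls fit between the inner faces of the y-facing walls.

The spool is on top of the stool. The house frame is against the stool's +x side, with their −y faces flush.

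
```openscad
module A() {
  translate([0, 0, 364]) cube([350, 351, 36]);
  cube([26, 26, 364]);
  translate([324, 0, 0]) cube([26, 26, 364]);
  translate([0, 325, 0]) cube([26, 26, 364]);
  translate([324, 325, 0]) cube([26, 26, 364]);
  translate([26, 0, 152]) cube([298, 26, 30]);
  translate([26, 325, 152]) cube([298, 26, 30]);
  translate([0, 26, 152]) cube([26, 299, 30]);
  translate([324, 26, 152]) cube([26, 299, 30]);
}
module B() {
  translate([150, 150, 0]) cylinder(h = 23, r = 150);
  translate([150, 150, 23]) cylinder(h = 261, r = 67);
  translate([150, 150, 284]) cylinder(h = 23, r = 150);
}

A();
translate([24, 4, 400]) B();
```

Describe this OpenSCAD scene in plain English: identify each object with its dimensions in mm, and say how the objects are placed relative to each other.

A is a simple wooden stool: a rectangular seat 350 mm (x) by 351 mm (y), 36 mm thick, top face at z = 400 mm, on four square legs, each 26×26 mm in cross-section. The legs rest on z = 0, each flush with a corner of the seat. Four stretchers, 26 mm wide and 30 mm tall, connect adjacent legs with their undersides at z = 152 mm, each running between the inner faces of the legs it joins and aligned with the legs' outer faces on the other axis.

B is a spool: two coaxial disc flanges of radius 150 mm and thickness 23 mm, joined by a core cylinder of radius 67 mm and height 261 mm. The lower flange rests on z = 0 and the three cylinders share a vertical axis.

The spool is on top of the stool.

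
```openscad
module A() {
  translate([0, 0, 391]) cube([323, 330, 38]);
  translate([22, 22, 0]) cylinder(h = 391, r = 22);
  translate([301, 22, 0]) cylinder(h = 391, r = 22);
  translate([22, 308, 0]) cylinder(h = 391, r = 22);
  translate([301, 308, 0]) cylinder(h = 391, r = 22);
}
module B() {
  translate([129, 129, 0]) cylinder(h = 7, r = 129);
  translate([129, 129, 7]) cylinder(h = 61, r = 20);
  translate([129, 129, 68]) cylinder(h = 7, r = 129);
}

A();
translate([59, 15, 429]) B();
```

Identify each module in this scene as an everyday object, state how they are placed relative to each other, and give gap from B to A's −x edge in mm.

A is a stool. B is a spool. The spool is on top of the stool. The gap from the spool to the stool's −x edge is 59 mm.

The spool's min-x is at 59; the stool's min-x is 0; gap = 59 mm.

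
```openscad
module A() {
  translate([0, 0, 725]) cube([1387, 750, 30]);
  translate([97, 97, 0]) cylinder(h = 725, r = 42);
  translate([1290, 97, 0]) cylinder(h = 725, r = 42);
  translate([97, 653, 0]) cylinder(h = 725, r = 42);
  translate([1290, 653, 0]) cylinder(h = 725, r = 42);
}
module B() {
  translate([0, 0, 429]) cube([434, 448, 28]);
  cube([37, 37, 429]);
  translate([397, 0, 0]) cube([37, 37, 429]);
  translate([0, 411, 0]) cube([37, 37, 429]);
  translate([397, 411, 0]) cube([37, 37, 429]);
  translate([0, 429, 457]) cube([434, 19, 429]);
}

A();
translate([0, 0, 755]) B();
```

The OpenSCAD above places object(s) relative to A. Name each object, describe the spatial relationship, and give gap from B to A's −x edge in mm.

A is a table. B is a chair. The chair is on top of the table. The gap from the chair to the table's −x edge is 0 mm.

The chair's min-x is at 0; the table's min-x is 0; gap = 0 mm.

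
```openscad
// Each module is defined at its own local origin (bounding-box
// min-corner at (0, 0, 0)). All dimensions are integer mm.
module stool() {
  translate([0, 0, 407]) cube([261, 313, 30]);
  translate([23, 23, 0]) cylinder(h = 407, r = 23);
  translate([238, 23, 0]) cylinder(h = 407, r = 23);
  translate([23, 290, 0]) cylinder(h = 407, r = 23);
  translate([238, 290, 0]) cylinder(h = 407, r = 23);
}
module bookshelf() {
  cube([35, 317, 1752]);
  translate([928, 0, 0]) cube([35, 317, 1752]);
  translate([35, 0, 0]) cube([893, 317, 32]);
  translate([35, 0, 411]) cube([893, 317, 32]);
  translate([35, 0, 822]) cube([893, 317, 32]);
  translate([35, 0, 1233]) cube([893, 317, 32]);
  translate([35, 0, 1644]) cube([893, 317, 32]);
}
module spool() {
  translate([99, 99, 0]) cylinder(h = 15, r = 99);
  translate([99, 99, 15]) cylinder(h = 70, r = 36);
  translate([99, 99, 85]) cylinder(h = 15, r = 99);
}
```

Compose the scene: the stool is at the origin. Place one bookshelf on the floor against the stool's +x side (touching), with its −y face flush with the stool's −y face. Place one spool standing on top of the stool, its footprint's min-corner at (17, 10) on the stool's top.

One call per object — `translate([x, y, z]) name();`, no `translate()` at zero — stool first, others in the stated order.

stool();
translate([261, 0, 0]) bookshelf();
translate([17, 10, 437]) spool();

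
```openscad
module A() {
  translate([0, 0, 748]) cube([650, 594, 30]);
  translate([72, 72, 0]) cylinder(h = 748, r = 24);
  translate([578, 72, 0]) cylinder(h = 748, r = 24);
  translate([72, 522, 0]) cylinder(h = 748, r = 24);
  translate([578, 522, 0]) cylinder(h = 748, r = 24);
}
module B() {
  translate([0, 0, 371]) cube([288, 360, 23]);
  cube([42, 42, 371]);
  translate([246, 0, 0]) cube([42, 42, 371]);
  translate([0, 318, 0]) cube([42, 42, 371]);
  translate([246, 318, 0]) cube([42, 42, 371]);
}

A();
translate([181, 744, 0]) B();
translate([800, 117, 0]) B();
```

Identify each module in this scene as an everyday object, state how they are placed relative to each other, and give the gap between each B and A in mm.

A is a table. B is a stool. Two stools sit around the table at the +y, +x sides. The gap between each stool and the table is 150 mm.

Each stool's nearest face is 150 mm from the table's bounding box.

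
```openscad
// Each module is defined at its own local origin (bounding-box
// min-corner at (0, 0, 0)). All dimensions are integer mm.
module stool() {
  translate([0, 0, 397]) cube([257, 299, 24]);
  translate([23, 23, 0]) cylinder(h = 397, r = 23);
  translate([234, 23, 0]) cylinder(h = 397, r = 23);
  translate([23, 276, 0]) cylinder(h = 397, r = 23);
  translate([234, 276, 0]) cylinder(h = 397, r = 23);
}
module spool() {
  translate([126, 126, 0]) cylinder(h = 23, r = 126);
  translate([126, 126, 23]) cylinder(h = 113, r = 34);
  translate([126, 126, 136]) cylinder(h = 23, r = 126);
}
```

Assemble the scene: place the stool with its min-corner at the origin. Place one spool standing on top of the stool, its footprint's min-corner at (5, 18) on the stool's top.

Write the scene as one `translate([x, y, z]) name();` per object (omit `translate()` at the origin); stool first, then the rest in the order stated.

stool();
translate([5, 18, 421]) spool();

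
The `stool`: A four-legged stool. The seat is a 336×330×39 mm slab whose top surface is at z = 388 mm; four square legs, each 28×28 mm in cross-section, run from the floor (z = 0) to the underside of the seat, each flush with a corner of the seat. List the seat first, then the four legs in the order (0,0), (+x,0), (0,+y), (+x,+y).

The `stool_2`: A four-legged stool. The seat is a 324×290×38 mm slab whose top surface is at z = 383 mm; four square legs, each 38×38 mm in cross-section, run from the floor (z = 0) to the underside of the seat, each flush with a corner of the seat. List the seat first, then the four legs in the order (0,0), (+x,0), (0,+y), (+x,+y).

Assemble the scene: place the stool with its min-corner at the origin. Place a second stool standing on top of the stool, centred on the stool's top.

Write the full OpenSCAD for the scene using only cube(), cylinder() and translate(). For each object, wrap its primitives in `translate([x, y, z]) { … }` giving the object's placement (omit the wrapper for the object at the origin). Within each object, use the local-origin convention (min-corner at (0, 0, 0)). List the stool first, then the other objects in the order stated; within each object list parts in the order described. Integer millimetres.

translate([0, 0, 349]) cube([336, 330, 39]);
cube([28, 28, 349]);
translate([308, 0, 0]) cube([28, 28, 349]);
translate([0, 302, 0]) cube([28, 28, 349]);
translate([308, 302, 0]) cube([28, 28, 349]);
translate([6, 20, 388]) {
  translate([0, 0, 345]) cube([324, 290, 38]);
  cube([38, 38, 345]);
  translate([286, 0, 0]) cube([38, 38, 345]);
  translate([0, 252, 0]) cube([38, 38, 345]);
  translate([286, 252, 0]) cube([38, 38, 345]);
}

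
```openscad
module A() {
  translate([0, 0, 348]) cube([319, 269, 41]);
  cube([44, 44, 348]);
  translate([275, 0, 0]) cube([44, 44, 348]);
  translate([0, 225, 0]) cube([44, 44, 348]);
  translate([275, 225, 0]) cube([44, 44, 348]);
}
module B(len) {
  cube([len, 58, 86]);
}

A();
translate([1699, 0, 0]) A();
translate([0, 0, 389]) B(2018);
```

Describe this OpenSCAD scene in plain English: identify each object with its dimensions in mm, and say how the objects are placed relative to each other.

A is a simple wooden stool: a rectangular seat 319 mm (x) by 269 mm (y), 41 mm thick, top face at z = 389 mm, on four square legs, each 44×44 mm in cross-section. The legs rest on z = 0, each flush with a corner of the seat.

B is a rectangular beam 2018 mm long (x), 58 mm deep (y), 86 mm thick (z).

The beam spans the tops of two stools placed 1380 mm apart, resting at z = 389 mm.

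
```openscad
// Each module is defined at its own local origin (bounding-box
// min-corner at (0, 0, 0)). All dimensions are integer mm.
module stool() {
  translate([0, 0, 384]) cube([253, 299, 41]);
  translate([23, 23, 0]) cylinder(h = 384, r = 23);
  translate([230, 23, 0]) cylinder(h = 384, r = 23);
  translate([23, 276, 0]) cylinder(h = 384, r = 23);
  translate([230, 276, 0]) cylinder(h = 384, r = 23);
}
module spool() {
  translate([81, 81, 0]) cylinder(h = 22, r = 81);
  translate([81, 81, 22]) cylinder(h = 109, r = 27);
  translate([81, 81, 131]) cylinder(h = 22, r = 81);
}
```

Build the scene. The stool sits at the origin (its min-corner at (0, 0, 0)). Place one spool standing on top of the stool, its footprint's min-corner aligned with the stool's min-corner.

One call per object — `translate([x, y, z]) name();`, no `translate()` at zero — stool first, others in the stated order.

stool();
translate([0, 0, 425]) spool();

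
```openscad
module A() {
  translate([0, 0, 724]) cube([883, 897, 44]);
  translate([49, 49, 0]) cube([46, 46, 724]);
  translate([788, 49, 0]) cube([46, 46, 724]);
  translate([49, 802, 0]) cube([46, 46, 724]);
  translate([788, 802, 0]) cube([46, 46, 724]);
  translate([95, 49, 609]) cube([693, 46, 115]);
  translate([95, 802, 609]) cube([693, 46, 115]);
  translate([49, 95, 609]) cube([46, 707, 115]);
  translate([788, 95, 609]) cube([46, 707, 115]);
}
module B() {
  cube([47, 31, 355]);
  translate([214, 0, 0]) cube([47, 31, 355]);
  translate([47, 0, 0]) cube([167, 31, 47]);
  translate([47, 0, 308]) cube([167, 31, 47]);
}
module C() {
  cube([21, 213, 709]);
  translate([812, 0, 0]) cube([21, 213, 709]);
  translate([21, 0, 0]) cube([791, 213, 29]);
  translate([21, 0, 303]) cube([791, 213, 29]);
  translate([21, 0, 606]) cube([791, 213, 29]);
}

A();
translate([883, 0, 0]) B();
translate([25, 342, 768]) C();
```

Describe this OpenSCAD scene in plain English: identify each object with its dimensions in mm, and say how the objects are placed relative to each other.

A is a table with a 883×897 mm rectangular top, 44 mm thick, top surface at z = 768 mm, supported by four 46×46 mm square legs, each inset 49 mm from the nearest pair of top edges, running from the floor. Four apron rails, 46 mm thick and 115 mm tall, run between adjacent legs with their top edges flush with the underside of the top and their outer faces flush with the legs' outer faces.

B is a rectangular picture frame lying in the x–z plane (depth along y). The opening is 167 mm wide (x) by 261 mm tall (z), surrounded by a border 47 mm wide on all four sides. The frame is 31 mm deep and is made of two full-height vertical stiles with two horizontal rails fitted between them.

C is an open bookshelf. Two side panels, each 21 mm thick, 213 mm deep and 709 mm tall, stand 833 mm apart (outside-to-outside). Between them sit 3 shelves, each 29 mm thick and 213 mm deep, spanning the full gap between the sides. The bottom shelf rests on the floor (its underside at z = 0) and the clear gap between one shelf's top and the next shelf's underside is 274 mm.

The picture frame is against the table's +x side, with their −y faces flush. The bookshelf is on top of the table, centred.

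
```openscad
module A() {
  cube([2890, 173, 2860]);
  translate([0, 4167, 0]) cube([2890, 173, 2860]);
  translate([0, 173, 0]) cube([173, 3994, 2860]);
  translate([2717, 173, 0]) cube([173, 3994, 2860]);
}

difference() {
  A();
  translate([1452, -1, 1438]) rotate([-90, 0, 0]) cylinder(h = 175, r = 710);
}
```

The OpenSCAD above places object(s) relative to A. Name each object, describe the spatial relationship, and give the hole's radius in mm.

The subtracted cylinder has r = 710 mm.

A is a house frame. The house frame has a circular hole through its front wall. The hole's radius is 710 mm.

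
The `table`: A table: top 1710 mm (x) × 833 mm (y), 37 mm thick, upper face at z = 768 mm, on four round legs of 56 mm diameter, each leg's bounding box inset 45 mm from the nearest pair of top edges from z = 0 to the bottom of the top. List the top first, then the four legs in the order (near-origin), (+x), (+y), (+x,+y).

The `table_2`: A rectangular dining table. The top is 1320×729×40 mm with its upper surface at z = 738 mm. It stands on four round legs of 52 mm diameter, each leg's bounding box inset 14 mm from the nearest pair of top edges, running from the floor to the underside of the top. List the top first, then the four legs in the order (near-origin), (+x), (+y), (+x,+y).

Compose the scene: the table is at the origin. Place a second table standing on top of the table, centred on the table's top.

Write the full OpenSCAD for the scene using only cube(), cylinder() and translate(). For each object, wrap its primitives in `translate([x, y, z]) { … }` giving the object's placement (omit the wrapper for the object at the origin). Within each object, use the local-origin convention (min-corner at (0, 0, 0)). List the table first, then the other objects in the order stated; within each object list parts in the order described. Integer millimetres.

translate([0, 0, 731]) cube([1710, 833, 37]);
translate([73, 73, 0]) cylinder(h = 731, r = 28);
translate([1637, 73, 0]) cylinder(h = 731, r = 28);
translate([73, 760, 0]) cylinder(h = 731, r = 28);
translate([1637, 760, 0]) cylinder(h = 731, r = 28);
translate([195, 52, 768]) {
  translate([0, 0, 698]) cube([1320, 729, 40]);
  translate([40, 40, 0]) cylinder(h = 698, r = 26);
  translate([1280, 40, 0]) cylinder(h = 698, r = 26);
  translate([40, 689, 0]) cylinder(h = 698, r = 26);
  translate([1280, 689, 0]) cylinder(h = 698, r = 26);
}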